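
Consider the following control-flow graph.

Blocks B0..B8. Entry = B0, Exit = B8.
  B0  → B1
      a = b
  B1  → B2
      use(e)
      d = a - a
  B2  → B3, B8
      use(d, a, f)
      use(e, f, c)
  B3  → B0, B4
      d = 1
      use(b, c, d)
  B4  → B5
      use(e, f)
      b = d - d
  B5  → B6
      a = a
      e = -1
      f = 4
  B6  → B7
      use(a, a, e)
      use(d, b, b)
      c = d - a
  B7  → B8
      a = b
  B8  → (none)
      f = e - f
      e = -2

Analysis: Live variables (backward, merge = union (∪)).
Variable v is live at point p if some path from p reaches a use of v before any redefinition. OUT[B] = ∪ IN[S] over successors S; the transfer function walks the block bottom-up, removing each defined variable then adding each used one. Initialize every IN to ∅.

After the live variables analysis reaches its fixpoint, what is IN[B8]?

Answer: {e, f}

Working:
Per-block solution:
  B0:   IN={b, c, e, f}   OUT={a, b, c, e, f}
  B1:   IN={a, b, c, e, f}   OUT={a, b, c, d, e, f}
  B2:   IN={a, b, c, d, e, f}   OUT={a, b, c, e, f}
  B3:   IN={a, b, c, e, f}   OUT={a, b, c, d, e, f}
  B4:   IN={a, d, e, f}   OUT={a, b, d}
  B5:   IN={a, b, d}   OUT={a, b, d, e, f}
  B6:   IN={a, b, d, e, f}   OUT={b, e, f}
  B7:   IN={b, e, f}   OUT={e, f}
  B8:   IN={e, f}   OUT={}

B8 is the boundary node: OUT[B8] = {}
Applying B8's transfer function to that OUT value gives IN[B8] (row B8 above).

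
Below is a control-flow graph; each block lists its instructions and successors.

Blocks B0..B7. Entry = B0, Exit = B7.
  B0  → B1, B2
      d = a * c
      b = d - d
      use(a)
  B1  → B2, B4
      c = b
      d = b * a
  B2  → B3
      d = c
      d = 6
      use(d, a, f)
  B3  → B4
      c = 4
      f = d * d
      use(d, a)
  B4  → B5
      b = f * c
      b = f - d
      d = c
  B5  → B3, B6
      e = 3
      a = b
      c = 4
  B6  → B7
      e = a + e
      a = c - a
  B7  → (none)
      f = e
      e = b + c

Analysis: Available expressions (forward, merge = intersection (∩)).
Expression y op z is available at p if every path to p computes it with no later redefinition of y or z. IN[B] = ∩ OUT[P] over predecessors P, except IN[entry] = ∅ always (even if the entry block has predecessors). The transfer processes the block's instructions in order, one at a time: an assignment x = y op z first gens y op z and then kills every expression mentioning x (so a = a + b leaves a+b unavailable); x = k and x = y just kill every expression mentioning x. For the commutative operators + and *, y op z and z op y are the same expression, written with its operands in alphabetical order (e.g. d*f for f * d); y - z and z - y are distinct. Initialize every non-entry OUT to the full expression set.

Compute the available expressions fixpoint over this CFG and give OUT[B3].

Answer: {d*d}

Trace:
Fixpoint table:
  B0:   IN={}   OUT={a*c, d-d}
  B1:   IN={a*c, d-d}   OUT={a*b}
  B2:   IN={}   OUT={}
  B3:   IN={}   OUT={d*d}
  B4:   IN={}   OUT={c*f}
  B5:   IN={c*f}   OUT={}
  B6:   IN={}   OUT={}
  B7:   IN={}   OUT={b+c}

Merge at B3: IN[B3] = OUT[B2] ∩ OUT[B5] = {}
Applying B3's transfer function to that IN value gives OUT[B3] (row B3 above).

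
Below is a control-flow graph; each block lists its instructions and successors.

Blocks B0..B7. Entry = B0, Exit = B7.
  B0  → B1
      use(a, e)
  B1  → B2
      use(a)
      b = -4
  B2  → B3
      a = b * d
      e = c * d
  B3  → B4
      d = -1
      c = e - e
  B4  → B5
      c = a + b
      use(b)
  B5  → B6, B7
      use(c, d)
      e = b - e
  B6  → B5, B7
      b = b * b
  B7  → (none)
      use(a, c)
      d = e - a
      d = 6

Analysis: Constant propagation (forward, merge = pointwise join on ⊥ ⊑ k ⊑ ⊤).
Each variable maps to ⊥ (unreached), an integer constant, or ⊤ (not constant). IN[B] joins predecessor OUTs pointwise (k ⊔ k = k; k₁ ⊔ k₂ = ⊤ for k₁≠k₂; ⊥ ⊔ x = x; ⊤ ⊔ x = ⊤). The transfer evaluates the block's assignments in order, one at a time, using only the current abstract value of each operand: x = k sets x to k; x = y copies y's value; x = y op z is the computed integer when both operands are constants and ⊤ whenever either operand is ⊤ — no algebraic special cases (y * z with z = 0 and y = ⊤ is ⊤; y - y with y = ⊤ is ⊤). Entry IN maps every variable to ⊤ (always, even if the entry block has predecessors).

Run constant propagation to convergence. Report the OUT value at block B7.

Converged values:
  B0:   IN=(all ⊤)   OUT=(all ⊤)
  B1:   IN=(all ⊤)   OUT={b:-4; rest ⊤}
  B2:   IN={b:-4; rest ⊤}   OUT={b:-4; rest ⊤}
  B3:   IN={b:-4; rest ⊤}   OUT={b:-4, d:-1; rest ⊤}
  B4:   IN={b:-4, d:-1; rest ⊤}   OUT={b:-4, d:-1; rest ⊤}
  B5:   IN={d:-1; rest ⊤}   OUT={d:-1; rest ⊤}
  B6:   IN={d:-1; rest ⊤}   OUT={d:-1; rest ⊤}
  B7:   IN={d:-1; rest ⊤}   OUT={d:6; rest ⊤}

Merge at B7: IN[B7] = OUT[B5] ⊔ OUT[B6] = {a: ⊤, b: ⊤, c: ⊤, d: -1, e: ⊤, f: ⊤}
Applying B7's transfer function to that IN value gives OUT[B7] (row B7 above).

Answer: {a: ⊤, b: ⊤, c: ⊤, d: 6, e: ⊤, f: ⊤}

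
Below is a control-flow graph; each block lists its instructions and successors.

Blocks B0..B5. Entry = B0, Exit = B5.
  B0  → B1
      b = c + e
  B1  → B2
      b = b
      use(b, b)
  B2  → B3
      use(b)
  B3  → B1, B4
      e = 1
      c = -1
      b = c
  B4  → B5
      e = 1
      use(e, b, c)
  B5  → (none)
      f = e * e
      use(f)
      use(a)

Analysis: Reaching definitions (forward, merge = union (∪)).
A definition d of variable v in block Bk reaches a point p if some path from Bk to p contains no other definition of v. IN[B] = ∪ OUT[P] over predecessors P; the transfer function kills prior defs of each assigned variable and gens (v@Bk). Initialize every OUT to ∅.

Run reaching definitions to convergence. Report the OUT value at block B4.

Answer: {b@B3, c@B3, e@B4}

Trace:
Fixpoint table:
  B0:  IN={}  OUT={b@B0}
  B1:  IN={b@B0, b@B3, c@B3, e@B3}  OUT={b@B1, c@B3, e@B3}
  B2:  IN={b@B1, c@B3, e@B3}  OUT={b@B1, c@B3, e@B3}
  B3:  IN={b@B1, c@B3, e@B3}  OUT={b@B3, c@B3, e@B3}
  B4:  IN={b@B3, c@B3, e@B3}  OUT={b@B3, c@B3, e@B4}
  B5:  IN={b@B3, c@B3, e@B4}  OUT={b@B3, c@B3, e@B4, f@B5}

Merge at B4: IN[B4] = OUT[B3] = {b@B3, c@B3, e@B3}
Applying B4's transfer function to that IN value gives OUT[B4] (row B4 above).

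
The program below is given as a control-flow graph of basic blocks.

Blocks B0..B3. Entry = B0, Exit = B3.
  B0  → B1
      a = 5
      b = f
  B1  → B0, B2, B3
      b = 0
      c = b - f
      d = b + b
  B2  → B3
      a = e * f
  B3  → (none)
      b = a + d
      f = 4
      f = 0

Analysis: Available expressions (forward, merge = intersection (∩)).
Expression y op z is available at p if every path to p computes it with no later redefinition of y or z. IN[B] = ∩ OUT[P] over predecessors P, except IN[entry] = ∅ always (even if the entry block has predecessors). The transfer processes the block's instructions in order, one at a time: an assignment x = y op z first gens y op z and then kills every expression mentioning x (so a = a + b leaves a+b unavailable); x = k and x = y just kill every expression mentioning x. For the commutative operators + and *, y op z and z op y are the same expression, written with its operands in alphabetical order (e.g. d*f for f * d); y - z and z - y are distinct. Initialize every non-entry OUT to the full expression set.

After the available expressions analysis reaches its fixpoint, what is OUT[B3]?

Answer: {a+d}

Derivation:
Per-block solution:
  B0: | IN={} | OUT={}
  B1: | IN={} | OUT={b+b, b-f}
  B2: | IN={b+b, b-f} | OUT={b+b, b-f, e*f}
  B3: | IN={b+b, b-f} | OUT={a+d}

Merge at B3: IN[B3] = OUT[B1] ∩ OUT[B2] = {b+b, b-f}
Applying B3's transfer function to that IN value gives OUT[B3] (row B3 above).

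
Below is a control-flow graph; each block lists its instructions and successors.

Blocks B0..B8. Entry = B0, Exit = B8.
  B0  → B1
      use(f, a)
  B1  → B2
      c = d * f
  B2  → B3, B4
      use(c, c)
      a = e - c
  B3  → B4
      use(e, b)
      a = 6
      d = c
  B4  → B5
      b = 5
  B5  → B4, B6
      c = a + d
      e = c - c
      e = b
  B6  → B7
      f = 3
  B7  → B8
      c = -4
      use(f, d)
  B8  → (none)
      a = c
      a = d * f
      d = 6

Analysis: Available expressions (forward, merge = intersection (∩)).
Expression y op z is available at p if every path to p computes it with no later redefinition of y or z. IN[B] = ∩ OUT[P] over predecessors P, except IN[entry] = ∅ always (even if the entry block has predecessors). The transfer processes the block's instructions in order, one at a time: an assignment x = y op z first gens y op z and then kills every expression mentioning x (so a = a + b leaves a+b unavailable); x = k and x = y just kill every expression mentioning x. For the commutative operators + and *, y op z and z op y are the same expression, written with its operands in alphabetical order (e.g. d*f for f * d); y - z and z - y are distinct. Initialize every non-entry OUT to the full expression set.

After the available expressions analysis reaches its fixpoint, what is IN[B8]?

Answer: {a+d}

Trace:
Converged values:
  B0:  IN={}  OUT={}
  B1:  IN={}  OUT={d*f}
  B2:  IN={d*f}  OUT={d*f, e-c}
  B3:  IN={d*f, e-c}  OUT={e-c}
  B4:  IN={}  OUT={}
  B5:  IN={}  OUT={a+d, c-c}
  B6:  IN={a+d, c-c}  OUT={a+d, c-c}
  B7:  IN={a+d, c-c}  OUT={a+d}
  B8:  IN={a+d}  OUT={}

Merge at B8: IN[B8] = OUT[B7] = {a+d}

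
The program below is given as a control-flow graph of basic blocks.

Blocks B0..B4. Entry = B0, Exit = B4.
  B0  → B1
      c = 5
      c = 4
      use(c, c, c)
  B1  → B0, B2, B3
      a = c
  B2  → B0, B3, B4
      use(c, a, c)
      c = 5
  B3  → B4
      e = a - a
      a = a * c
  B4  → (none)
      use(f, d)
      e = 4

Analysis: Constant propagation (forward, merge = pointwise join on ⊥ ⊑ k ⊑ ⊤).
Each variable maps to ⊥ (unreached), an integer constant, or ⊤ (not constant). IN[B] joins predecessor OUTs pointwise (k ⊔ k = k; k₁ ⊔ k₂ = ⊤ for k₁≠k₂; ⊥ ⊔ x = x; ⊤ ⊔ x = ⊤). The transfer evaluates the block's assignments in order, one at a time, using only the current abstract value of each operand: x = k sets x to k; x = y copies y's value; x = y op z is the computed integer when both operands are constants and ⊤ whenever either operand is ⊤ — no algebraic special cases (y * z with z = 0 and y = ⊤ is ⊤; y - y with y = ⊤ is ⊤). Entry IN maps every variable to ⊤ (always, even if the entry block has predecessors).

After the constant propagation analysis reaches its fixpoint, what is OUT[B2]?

Fixpoint table:
  B0:  IN=(all ⊤)  OUT={c:4; rest ⊤}
  B1:  IN={c:4; rest ⊤}  OUT={a:4, c:4; rest ⊤}
  B2:  IN={a:4, c:4; rest ⊤}  OUT={a:4, c:5; rest ⊤}
  B3:  IN={a:4; rest ⊤}  OUT={e:0; rest ⊤}
  B4:  IN=(all ⊤)  OUT={e:4; rest ⊤}

Merge at B2: IN[B2] = OUT[B1] = {a: 4, b: ⊤, c: 4, d: ⊤, e: ⊤, f: ⊤}
Applying B2's transfer function to that IN value gives OUT[B2] (row B2 above).

Answer: {a: 4, b: ⊤, c: 5, d: ⊤, e: ⊤, f: ⊤}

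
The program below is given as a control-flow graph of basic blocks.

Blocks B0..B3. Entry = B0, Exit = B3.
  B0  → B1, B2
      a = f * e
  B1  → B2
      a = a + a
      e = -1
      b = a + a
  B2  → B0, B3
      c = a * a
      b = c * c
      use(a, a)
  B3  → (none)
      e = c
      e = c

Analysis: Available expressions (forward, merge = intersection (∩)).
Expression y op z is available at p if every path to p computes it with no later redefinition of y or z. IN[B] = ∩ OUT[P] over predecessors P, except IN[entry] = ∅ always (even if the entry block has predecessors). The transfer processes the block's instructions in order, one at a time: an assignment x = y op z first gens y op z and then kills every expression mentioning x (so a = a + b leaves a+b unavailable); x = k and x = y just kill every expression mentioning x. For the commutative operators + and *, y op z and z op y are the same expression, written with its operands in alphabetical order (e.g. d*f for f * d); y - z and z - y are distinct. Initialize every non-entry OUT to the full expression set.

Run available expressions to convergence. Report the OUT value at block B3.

Answer: {a*a, c*c}

Derivation:
Converged values:
  B0:   IN={}   OUT={e*f}
  B1:   IN={e*f}   OUT={a+a}
  B2:   IN={}   OUT={a*a, c*c}
  B3:   IN={a*a, c*c}   OUT={a*a, c*c}

Merge at B3: IN[B3] = OUT[B2] = {a*a, c*c}
Applying B3's transfer function to that IN value gives OUT[B3] (row B3 above).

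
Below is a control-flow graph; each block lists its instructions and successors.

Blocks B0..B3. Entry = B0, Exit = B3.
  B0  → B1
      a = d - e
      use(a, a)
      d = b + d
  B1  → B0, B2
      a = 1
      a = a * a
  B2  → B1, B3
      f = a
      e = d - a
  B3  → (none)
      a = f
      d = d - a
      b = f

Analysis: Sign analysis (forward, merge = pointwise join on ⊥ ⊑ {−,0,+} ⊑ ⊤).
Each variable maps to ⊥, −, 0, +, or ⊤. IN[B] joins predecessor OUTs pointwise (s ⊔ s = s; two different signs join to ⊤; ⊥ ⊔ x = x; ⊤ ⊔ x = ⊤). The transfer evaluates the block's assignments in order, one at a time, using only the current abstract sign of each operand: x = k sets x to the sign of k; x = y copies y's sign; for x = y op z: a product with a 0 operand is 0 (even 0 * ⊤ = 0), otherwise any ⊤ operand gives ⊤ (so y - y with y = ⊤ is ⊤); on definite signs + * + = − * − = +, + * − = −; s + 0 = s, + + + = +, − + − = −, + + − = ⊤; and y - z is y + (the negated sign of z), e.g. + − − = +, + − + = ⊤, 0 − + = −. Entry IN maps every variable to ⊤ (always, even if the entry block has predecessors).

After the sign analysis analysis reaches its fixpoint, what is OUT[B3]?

Answer: {a: +, b: +, c: ⊤, d: ⊤, e: ⊤, f: +}

Working:
Converged values:
  B0:  IN=(all ⊤)  OUT=(all ⊤)
  B1:  IN=(all ⊤)  OUT={a:+; rest ⊤}
  B2:  IN={a:+; rest ⊤}  OUT={a:+, f:+; rest ⊤}
  B3:  IN={a:+, f:+; rest ⊤}  OUT={a:+, b:+, f:+; rest ⊤}

Merge at B3: IN[B3] = OUT[B2] = {a: +, b: ⊤, c: ⊤, d: ⊤, e: ⊤, f: +}
Applying B3's transfer function to that IN value gives OUT[B3] (row B3 above).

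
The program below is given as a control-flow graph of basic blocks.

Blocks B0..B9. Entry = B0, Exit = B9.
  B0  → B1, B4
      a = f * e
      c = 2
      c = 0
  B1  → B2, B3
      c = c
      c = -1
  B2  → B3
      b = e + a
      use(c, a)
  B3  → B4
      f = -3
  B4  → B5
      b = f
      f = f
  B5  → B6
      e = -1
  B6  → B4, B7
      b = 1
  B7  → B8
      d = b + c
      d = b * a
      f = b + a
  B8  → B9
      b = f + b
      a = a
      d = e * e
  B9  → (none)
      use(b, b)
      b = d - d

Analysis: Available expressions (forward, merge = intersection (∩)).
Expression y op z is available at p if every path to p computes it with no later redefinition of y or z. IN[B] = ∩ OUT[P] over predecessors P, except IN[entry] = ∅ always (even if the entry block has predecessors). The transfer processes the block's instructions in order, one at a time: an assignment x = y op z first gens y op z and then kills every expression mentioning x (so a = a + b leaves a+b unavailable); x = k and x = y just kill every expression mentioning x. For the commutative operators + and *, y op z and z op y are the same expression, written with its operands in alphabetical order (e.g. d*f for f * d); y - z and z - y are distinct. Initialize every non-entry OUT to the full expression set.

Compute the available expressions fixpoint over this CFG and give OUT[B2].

Converged values:
  B0:  IN={}  OUT={e*f}
  B1:  IN={e*f}  OUT={e*f}
  B2:  IN={e*f}  OUT={a+e, e*f}
  B3:  IN={e*f}  OUT={}
  B4:  IN={}  OUT={}
  B5:  IN={}  OUT={}
  B6:  IN={}  OUT={}
  B7:  IN={}  OUT={a*b, a+b, b+c}
  B8:  IN={a*b, a+b, b+c}  OUT={e*e}
  B9:  IN={e*e}  OUT={d-d, e*e}

Merge at B2: IN[B2] = OUT[B1] = {e*f}
Applying B2's transfer function to that IN value gives OUT[B2] (row B2 above).

Answer: {a+e, e*f}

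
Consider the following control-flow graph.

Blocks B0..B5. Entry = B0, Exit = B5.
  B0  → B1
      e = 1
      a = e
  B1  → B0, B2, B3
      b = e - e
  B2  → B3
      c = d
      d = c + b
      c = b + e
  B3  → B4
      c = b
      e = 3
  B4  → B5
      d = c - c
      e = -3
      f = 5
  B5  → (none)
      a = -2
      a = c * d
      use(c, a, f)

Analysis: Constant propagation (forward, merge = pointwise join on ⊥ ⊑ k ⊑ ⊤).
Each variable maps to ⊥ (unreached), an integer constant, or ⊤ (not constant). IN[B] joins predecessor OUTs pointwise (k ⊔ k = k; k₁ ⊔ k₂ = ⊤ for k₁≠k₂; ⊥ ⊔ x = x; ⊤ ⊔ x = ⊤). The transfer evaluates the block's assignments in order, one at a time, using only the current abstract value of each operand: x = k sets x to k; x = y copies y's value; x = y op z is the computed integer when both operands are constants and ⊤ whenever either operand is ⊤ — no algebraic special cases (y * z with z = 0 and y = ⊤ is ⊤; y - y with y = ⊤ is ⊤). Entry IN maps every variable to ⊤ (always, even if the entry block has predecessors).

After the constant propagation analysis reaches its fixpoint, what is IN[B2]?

Answer: {a: 1, b: 0, c: ⊤, d: ⊤, e: 1, f: ⊤}

Derivation:
Converged values:
  B0: | IN=(all ⊤) | OUT={a:1, e:1; rest ⊤}
  B1: | IN={a:1, e:1; rest ⊤} | OUT={a:1, b:0, e:1; rest ⊤}
  B2: | IN={a:1, b:0, e:1; rest ⊤} | OUT={a:1, b:0, c:1, e:1; rest ⊤}
  B3: | IN={a:1, b:0, e:1; rest ⊤} | OUT={a:1, b:0, c:0, e:3; rest ⊤}
  B4: | IN={a:1, b:0, c:0, e:3; rest ⊤} | OUT={a:1, b:0, c:0, d:0, e:-3, f:5; rest ⊤}
  B5: | IN={a:1, b:0, c:0, d:0, e:-3, f:5; rest ⊤} | OUT={a:0, b:0, c:0, d:0, e:-3, f:5; rest ⊤}

Merge at B2: IN[B2] = OUT[B1] = {a: 1, b: 0, c: ⊤, d: ⊤, e: 1, f: ⊤}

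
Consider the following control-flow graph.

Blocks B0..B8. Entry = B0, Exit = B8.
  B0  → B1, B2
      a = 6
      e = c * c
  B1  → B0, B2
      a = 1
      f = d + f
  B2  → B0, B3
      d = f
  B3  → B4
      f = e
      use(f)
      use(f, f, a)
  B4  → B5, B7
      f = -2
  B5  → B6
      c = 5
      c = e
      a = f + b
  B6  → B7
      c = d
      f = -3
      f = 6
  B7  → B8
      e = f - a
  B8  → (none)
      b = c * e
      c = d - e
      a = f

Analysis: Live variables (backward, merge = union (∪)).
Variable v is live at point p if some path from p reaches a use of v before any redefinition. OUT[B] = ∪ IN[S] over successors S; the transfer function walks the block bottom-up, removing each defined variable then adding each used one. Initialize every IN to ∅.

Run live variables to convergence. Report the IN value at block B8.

Per-block solution:
  B0: | IN={b, c, d, f} | OUT={a, b, c, d, e, f}
  B1: | IN={b, c, d, e, f} | OUT={a, b, c, d, e, f}
  B2: | IN={a, b, c, e, f} | OUT={a, b, c, d, e, f}
  B3: | IN={a, b, c, d, e} | OUT={a, b, c, d, e}
  B4: | IN={a, b, c, d, e} | OUT={a, b, c, d, e, f}
  B5: | IN={b, d, e, f} | OUT={a, d}
  B6: | IN={a, d} | OUT={a, c, d, f}
  B7: | IN={a, c, d, f} | OUT={c, d, e, f}
  B8: | IN={c, d, e, f} | OUT={}

B8 is the boundary node: OUT[B8] = {}
Applying B8's transfer function to that OUT value gives IN[B8] (row B8 above).

Answer: {c, d, e, f}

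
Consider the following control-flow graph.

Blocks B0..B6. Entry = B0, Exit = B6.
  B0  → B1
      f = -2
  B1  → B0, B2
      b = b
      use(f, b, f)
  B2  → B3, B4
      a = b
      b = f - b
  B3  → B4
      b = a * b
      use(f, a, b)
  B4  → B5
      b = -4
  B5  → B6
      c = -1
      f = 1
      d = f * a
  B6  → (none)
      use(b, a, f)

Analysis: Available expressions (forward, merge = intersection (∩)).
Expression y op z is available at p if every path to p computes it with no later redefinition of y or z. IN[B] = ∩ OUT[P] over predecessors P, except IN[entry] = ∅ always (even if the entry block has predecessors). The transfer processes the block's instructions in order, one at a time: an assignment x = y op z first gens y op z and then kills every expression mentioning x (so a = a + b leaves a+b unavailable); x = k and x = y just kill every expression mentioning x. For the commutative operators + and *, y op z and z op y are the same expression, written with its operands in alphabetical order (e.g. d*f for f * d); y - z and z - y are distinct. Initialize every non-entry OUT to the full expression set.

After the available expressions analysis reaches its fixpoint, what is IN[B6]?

Answer: {a*f}

Working:
Converged values:
  B0: | IN={} | OUT={}
  B1: | IN={} | OUT={}
  B2: | IN={} | OUT={}
  B3: | IN={} | OUT={}
  B4: | IN={} | OUT={}
  B5: | IN={} | OUT={a*f}
  B6: | IN={a*f} | OUT={a*f}

Merge at B6: IN[B6] = OUT[B5] = {a*f}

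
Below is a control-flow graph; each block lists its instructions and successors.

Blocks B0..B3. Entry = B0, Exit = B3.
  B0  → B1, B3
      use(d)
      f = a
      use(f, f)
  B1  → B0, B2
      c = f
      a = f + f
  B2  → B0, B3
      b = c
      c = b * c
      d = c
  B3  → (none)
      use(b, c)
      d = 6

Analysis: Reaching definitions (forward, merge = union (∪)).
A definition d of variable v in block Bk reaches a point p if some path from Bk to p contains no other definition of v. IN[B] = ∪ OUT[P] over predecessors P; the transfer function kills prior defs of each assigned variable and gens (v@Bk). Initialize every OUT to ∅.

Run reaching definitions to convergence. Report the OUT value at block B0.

Fixpoint table:
  B0:  IN={a@B1, b@B2, c@B1, c@B2, d@B2, f@B0}  OUT={a@B1, b@B2, c@B1, c@B2, d@B2, f@B0}
  B1:  IN={a@B1, b@B2, c@B1, c@B2, d@B2, f@B0}  OUT={a@B1, b@B2, c@B1, d@B2, f@B0}
  B2:  IN={a@B1, b@B2, c@B1, d@B2, f@B0}  OUT={a@B1, b@B2, c@B2, d@B2, f@B0}
  B3:  IN={a@B1, b@B2, c@B1, c@B2, d@B2, f@B0}  OUT={a@B1, b@B2, c@B1, c@B2, d@B3, f@B0}

Merge at B0 (entry node, so the boundary value {} is joined with the incoming edge(s)): IN[B0] = {} ⊔ OUT[B1] ⊔ OUT[B2] = {a@B1, b@B2, c@B1, c@B2, d@B2, f@B0}
Applying B0's transfer function to that IN value gives OUT[B0] (row B0 above).

Answer: {a@B1, b@B2, c@B1, c@B2, d@B2, f@B0}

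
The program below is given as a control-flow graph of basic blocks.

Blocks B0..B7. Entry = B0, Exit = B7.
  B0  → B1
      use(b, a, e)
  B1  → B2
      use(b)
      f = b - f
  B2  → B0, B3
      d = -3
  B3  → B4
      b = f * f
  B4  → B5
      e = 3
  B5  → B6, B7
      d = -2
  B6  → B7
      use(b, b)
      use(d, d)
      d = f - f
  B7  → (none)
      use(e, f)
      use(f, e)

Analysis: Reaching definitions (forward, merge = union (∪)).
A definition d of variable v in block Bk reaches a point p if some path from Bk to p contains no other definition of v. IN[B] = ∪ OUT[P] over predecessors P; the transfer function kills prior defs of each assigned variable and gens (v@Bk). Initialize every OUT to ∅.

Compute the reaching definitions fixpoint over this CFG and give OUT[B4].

Answer: {b@B3, d@B2, e@B4, f@B1}

Derivation:
Per-block solution:
  B0:   IN={d@B2, f@B1}   OUT={d@B2, f@B1}
  B1:   IN={d@B2, f@B1}   OUT={d@B2, f@B1}
  B2:   IN={d@B2, f@B1}   OUT={d@B2, f@B1}
  B3:   IN={d@B2, f@B1}   OUT={b@B3, d@B2, f@B1}
  B4:   IN={b@B3, d@B2, f@B1}   OUT={b@B3, d@B2, e@B4, f@B1}
  B5:   IN={b@B3, d@B2, e@B4, f@B1}   OUT={b@B3, d@B5, e@B4, f@B1}
  B6:   IN={b@B3, d@B5, e@B4, f@B1}   OUT={b@B3, d@B6, e@B4, f@B1}
  B7:   IN={b@B3, d@B5, d@B6, e@B4, f@B1}   OUT={b@B3, d@B5, d@B6, e@B4, f@B1}

Merge at B4: IN[B4] = OUT[B3] = {b@B3, d@B2, f@B1}
Applying B4's transfer function to that IN value gives OUT[B4] (row B4 above).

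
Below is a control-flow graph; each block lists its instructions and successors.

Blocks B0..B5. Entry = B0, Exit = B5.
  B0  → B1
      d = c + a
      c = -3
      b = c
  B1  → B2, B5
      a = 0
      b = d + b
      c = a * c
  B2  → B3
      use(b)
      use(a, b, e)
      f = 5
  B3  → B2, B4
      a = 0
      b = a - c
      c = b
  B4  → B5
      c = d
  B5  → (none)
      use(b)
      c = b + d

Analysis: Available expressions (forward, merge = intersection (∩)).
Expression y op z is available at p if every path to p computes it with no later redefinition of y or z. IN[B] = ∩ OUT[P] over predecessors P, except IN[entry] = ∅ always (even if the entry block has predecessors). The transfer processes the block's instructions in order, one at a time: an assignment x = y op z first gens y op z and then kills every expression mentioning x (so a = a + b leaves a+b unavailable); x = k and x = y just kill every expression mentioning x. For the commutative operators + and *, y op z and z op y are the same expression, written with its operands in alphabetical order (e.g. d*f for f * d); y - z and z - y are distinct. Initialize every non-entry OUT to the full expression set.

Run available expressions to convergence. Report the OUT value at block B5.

Per-block solution:
  B0: | IN={} | OUT={}
  B1: | IN={} | OUT={}
  B2: | IN={} | OUT={}
  B3: | IN={} | OUT={}
  B4: | IN={} | OUT={}
  B5: | IN={} | OUT={b+d}

Merge at B5: IN[B5] = OUT[B1] ∩ OUT[B4] = {}
Applying B5's transfer function to that IN value gives OUT[B5] (row B5 above).

Answer: {b+d}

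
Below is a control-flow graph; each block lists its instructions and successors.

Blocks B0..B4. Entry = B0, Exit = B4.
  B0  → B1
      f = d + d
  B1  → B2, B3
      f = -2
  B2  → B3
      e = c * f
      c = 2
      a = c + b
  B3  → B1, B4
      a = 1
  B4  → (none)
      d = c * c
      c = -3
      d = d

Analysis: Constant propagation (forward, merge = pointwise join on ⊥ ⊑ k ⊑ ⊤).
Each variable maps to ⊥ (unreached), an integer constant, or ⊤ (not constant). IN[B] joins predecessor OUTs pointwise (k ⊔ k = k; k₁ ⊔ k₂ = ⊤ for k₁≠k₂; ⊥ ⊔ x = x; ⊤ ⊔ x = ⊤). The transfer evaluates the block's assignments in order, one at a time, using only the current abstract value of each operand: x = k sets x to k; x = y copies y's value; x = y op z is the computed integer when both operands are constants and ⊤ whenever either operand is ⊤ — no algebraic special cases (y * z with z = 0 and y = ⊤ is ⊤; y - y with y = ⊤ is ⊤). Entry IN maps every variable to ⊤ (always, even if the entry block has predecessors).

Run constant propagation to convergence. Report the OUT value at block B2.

Converged values:
  B0:  IN=(all ⊤)  OUT=(all ⊤)
  B1:  IN=(all ⊤)  OUT={f:-2; rest ⊤}
  B2:  IN={f:-2; rest ⊤}  OUT={c:2, f:-2; rest ⊤}
  B3:  IN={f:-2; rest ⊤}  OUT={a:1, f:-2; rest ⊤}
  B4:  IN={a:1, f:-2; rest ⊤}  OUT={a:1, c:-3, f:-2; rest ⊤}

Merge at B2: IN[B2] = OUT[B1] = {a: ⊤, b: ⊤, c: ⊤, d: ⊤, e: ⊤, f: -2}
Applying B2's transfer function to that IN value gives OUT[B2] (row B2 above).

Answer: {a: ⊤, b: ⊤, c: 2, d: ⊤, e: ⊤, f: -2}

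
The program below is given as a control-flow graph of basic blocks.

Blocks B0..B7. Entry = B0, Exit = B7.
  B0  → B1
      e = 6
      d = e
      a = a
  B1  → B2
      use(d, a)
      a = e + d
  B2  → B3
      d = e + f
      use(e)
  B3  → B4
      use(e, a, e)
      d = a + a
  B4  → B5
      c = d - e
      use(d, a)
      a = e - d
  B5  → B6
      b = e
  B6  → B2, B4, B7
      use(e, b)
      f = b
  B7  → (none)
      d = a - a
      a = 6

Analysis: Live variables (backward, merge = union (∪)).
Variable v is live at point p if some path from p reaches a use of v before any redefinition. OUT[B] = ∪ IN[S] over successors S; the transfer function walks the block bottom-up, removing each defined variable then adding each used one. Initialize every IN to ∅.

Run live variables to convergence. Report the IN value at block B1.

Per-block solution:
  B0:   IN={a, f}   OUT={a, d, e, f}
  B1:   IN={a, d, e, f}   OUT={a, e, f}
  B2:   IN={a, e, f}   OUT={a, e}
  B3:   IN={a, e}   OUT={a, d, e}
  B4:   IN={a, d, e}   OUT={a, d, e}
  B5:   IN={a, d, e}   OUT={a, b, d, e}
  B6:   IN={a, b, d, e}   OUT={a, d, e, f}
  B7:   IN={a}   OUT={}

Merge at B1: OUT[B1] = IN[B2] = {a, e, f}
Applying B1's transfer function to that OUT value gives IN[B1] (row B1 above).

Answer: {a, d, e, f}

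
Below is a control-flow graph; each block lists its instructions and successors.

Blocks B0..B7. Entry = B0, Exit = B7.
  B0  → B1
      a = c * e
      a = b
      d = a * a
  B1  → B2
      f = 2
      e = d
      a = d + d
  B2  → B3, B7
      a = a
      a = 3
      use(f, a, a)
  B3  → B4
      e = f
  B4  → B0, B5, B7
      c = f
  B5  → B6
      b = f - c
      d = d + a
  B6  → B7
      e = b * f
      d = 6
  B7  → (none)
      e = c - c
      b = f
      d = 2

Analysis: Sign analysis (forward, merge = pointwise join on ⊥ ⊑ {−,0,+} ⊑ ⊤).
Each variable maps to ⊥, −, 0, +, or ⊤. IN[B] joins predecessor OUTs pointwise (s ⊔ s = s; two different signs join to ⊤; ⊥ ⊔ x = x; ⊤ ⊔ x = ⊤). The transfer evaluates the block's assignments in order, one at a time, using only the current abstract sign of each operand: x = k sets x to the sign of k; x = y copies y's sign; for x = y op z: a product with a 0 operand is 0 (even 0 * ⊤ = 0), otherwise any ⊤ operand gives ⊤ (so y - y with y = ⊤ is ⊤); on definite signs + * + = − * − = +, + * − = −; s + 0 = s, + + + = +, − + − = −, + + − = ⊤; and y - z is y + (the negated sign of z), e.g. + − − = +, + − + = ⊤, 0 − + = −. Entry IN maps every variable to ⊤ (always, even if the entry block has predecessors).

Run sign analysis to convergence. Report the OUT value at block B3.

Per-block solution:
  B0:   IN=(all ⊤)   OUT=(all ⊤)
  B1:   IN=(all ⊤)   OUT={f:+; rest ⊤}
  B2:   IN={f:+; rest ⊤}   OUT={a:+, f:+; rest ⊤}
  B3:   IN={a:+, f:+; rest ⊤}   OUT={a:+, e:+, f:+; rest ⊤}
  B4:   IN={a:+, e:+, f:+; rest ⊤}   OUT={a:+, c:+, e:+, f:+; rest ⊤}
  B5:   IN={a:+, c:+, e:+, f:+; rest ⊤}   OUT={a:+, c:+, e:+, f:+; rest ⊤}
  B6:   IN={a:+, c:+, e:+, f:+; rest ⊤}   OUT={a:+, c:+, d:+, f:+; rest ⊤}
  B7:   IN={a:+, f:+; rest ⊤}   OUT={a:+, b:+, d:+, f:+; rest ⊤}

Merge at B3: IN[B3] = OUT[B2] = {a: +, b: ⊤, c: ⊤, d: ⊤, e: ⊤, f: +}
Applying B3's transfer function to that IN value gives OUT[B3] (row B3 above).

Answer: {a: +, b: ⊤, c: ⊤, d: ⊤, e: +, f: +}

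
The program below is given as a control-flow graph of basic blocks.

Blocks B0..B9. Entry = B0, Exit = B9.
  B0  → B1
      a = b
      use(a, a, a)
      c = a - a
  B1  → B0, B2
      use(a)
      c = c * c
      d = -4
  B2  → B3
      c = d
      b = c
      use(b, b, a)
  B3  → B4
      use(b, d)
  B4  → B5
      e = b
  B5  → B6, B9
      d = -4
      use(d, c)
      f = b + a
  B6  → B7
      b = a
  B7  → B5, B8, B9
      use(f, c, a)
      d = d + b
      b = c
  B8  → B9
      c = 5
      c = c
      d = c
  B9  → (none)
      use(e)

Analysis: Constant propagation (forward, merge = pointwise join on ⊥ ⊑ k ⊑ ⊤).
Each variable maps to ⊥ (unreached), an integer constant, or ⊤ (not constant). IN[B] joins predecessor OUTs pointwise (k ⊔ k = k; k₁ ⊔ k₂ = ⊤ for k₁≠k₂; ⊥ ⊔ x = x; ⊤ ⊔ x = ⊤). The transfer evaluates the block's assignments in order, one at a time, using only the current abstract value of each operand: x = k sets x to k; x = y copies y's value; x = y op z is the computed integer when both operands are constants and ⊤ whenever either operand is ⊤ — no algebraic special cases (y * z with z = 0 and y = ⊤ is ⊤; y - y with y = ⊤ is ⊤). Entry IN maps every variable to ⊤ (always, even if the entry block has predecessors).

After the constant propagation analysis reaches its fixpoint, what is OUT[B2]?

Converged values:
  B0:  IN=(all ⊤)  OUT=(all ⊤)
  B1:  IN=(all ⊤)  OUT={d:-4; rest ⊤}
  B2:  IN={d:-4; rest ⊤}  OUT={b:-4, c:-4, d:-4; rest ⊤}
  B3:  IN={b:-4, c:-4, d:-4; rest ⊤}  OUT={b:-4, c:-4, d:-4; rest ⊤}
  B4:  IN={b:-4, c:-4, d:-4; rest ⊤}  OUT={b:-4, c:-4, d:-4, e:-4; rest ⊤}
  B5:  IN={b:-4, c:-4, e:-4; rest ⊤}  OUT={b:-4, c:-4, d:-4, e:-4; rest ⊤}
  B6:  IN={b:-4, c:-4, d:-4, e:-4; rest ⊤}  OUT={c:-4, d:-4, e:-4; rest ⊤}
  B7:  IN={c:-4, d:-4, e:-4; rest ⊤}  OUT={b:-4, c:-4, e:-4; rest ⊤}
  B8:  IN={b:-4, c:-4, e:-4; rest ⊤}  OUT={b:-4, c:5, d:5, e:-4; rest ⊤}
  B9:  IN={b:-4, e:-4; rest ⊤}  OUT={b:-4, e:-4; rest ⊤}

Merge at B2: IN[B2] = OUT[B1] = {a: ⊤, b: ⊤, c: ⊤, d: -4, e: ⊤, f: ⊤}
Applying B2's transfer function to that IN value gives OUT[B2] (row B2 above).

Answer: {a: ⊤, b: -4, c: -4, d: -4, e: ⊤, f: ⊤}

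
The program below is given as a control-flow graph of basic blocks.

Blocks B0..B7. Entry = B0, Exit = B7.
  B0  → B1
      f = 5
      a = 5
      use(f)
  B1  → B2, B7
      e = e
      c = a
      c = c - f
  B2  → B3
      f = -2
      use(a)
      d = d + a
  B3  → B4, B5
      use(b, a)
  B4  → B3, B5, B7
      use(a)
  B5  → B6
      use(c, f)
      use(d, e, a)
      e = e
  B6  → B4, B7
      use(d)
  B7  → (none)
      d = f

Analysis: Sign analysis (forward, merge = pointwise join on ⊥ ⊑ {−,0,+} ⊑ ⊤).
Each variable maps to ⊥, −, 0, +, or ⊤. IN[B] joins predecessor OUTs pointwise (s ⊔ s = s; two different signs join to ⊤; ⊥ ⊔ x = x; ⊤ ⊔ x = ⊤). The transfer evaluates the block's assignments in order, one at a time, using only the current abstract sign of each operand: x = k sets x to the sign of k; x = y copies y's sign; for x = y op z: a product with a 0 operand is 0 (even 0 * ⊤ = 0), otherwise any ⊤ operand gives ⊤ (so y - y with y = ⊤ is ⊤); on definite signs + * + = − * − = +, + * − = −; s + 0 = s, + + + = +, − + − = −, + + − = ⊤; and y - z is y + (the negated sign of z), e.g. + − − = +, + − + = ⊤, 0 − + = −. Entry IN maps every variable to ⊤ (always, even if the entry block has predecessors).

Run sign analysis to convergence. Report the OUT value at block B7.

Answer: {a: +, b: ⊤, c: ⊤, d: ⊤, e: ⊤, f: ⊤}

Trace:
Per-block solution:
  B0:   IN=(all ⊤)   OUT={a:+, f:+; rest ⊤}
  B1:   IN={a:+, f:+; rest ⊤}   OUT={a:+, f:+; rest ⊤}
  B2:   IN={a:+, f:+; rest ⊤}   OUT={a:+, f:-; rest ⊤}
  B3:   IN={a:+, f:-; rest ⊤}   OUT={a:+, f:-; rest ⊤}
  B4:   IN={a:+, f:-; rest ⊤}   OUT={a:+, f:-; rest ⊤}
  B5:   IN={a:+, f:-; rest ⊤}   OUT={a:+, f:-; rest ⊤}
  B6:   IN={a:+, f:-; rest ⊤}   OUT={a:+, f:-; rest ⊤}
  B7:   IN={a:+; rest ⊤}   OUT={a:+; rest ⊤}

Merge at B7: IN[B7] = OUT[B1] ⊔ OUT[B4] ⊔ OUT[B6] = {a: +, b: ⊤, c: ⊤, d: ⊤, e: ⊤, f: ⊤}
Applying B7's transfer function to that IN value gives OUT[B7] (row B7 above).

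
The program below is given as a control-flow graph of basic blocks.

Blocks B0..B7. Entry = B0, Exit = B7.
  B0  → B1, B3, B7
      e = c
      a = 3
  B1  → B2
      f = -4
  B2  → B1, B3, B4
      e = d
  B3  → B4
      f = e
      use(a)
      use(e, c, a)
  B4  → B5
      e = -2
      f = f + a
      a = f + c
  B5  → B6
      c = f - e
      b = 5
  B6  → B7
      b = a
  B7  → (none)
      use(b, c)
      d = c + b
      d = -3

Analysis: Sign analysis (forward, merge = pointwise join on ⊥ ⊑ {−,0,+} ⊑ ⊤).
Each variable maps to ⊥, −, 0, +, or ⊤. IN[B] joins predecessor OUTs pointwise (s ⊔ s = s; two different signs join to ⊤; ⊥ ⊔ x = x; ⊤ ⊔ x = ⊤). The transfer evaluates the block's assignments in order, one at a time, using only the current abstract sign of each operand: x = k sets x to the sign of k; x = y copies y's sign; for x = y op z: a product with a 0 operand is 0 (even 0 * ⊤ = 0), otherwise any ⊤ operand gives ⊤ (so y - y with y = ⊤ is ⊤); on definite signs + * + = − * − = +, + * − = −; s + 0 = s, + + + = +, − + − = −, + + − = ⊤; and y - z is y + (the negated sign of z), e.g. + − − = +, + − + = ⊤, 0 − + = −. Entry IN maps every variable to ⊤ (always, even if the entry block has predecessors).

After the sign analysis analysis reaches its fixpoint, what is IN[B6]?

Answer: {a: ⊤, b: +, c: ⊤, d: ⊤, e: -, f: ⊤}

Trace:
Fixpoint table:
  B0: | IN=(all ⊤) | OUT={a:+; rest ⊤}
  B1: | IN={a:+; rest ⊤} | OUT={a:+, f:-; rest ⊤}
  B2: | IN={a:+, f:-; rest ⊤} | OUT={a:+, f:-; rest ⊤}
  B3: | IN={a:+; rest ⊤} | OUT={a:+; rest ⊤}
  B4: | IN={a:+; rest ⊤} | OUT={e:-; rest ⊤}
  B5: | IN={e:-; rest ⊤} | OUT={b:+, e:-; rest ⊤}
  B6: | IN={b:+, e:-; rest ⊤} | OUT={e:-; rest ⊤}
  B7: | IN=(all ⊤) | OUT={d:-; rest ⊤}

Merge at B6: IN[B6] = OUT[B5] = {a: ⊤, b: +, c: ⊤, d: ⊤, e: -, f: ⊤}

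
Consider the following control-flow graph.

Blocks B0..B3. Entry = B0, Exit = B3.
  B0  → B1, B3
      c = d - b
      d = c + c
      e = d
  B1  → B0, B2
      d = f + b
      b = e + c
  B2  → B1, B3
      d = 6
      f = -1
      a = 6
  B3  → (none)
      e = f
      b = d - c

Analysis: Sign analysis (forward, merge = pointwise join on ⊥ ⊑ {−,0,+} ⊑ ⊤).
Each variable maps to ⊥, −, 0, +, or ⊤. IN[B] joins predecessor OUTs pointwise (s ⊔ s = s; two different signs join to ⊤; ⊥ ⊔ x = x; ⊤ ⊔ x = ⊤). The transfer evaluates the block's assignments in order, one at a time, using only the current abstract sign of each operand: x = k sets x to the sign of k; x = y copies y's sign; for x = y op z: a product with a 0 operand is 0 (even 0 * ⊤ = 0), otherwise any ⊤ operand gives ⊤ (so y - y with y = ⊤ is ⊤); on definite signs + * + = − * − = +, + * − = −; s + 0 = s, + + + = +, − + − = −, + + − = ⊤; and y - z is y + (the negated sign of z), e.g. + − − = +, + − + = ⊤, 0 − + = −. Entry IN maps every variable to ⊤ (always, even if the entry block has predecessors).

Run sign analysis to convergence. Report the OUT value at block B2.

Fixpoint table:
  B0:   IN=(all ⊤)   OUT=(all ⊤)
  B1:   IN=(all ⊤)   OUT=(all ⊤)
  B2:   IN=(all ⊤)   OUT={a:+, d:+, f:-; rest ⊤}
  B3:   IN=(all ⊤)   OUT=(all ⊤)

Merge at B2: IN[B2] = OUT[B1] = {a: ⊤, b: ⊤, c: ⊤, d: ⊤, e: ⊤, f: ⊤}
Applying B2's transfer function to that IN value gives OUT[B2] (row B2 above).

Answer: {a: +, b: ⊤, c: ⊤, d: +, e: ⊤, f: -}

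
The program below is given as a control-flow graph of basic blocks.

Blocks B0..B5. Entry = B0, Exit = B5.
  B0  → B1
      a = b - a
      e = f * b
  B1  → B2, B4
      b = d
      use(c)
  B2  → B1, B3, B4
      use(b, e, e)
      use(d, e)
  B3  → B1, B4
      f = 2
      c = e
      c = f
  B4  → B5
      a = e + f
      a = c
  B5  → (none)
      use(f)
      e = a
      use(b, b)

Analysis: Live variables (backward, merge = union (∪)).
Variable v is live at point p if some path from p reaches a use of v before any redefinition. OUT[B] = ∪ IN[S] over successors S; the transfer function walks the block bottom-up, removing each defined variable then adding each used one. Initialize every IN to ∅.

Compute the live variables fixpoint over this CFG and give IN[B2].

Answer: {b, c, d, e, f}

Derivation:
Per-block solution:
  B0: | IN={a, b, c, d, f} | OUT={c, d, e, f}
  B1: | IN={c, d, e, f} | OUT={b, c, d, e, f}
  B2: | IN={b, c, d, e, f} | OUT={b, c, d, e, f}
  B3: | IN={b, d, e} | OUT={b, c, d, e, f}
  B4: | IN={b, c, e, f} | OUT={a, b, f}
  B5: | IN={a, b, f} | OUT={}

Merge at B2: OUT[B2] = IN[B1] ⊔ IN[B3] ⊔ IN[B4] = {b, c, d, e, f}
Applying B2's transfer function to that OUT value gives IN[B2] (row B2 above).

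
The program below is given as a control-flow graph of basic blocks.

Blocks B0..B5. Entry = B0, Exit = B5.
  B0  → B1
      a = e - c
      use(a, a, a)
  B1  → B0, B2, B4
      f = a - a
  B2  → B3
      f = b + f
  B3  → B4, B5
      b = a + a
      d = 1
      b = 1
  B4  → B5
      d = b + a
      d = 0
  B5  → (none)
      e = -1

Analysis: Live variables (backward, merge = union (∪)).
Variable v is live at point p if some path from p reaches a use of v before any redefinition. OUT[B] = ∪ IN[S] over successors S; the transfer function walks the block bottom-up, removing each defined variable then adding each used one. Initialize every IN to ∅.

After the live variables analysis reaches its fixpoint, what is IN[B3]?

Answer: {a}

Trace:
Converged values:
  B0:   IN={b, c, e}   OUT={a, b, c, e}
  B1:   IN={a, b, c, e}   OUT={a, b, c, e, f}
  B2:   IN={a, b, f}   OUT={a}
  B3:   IN={a}   OUT={a, b}
  B4:   IN={a, b}   OUT={}
  B5:   IN={}   OUT={}

Merge at B3: OUT[B3] = IN[B4] ⊔ IN[B5] = {a, b}
Applying B3's transfer function to that OUT value gives IN[B3] (row B3 above).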